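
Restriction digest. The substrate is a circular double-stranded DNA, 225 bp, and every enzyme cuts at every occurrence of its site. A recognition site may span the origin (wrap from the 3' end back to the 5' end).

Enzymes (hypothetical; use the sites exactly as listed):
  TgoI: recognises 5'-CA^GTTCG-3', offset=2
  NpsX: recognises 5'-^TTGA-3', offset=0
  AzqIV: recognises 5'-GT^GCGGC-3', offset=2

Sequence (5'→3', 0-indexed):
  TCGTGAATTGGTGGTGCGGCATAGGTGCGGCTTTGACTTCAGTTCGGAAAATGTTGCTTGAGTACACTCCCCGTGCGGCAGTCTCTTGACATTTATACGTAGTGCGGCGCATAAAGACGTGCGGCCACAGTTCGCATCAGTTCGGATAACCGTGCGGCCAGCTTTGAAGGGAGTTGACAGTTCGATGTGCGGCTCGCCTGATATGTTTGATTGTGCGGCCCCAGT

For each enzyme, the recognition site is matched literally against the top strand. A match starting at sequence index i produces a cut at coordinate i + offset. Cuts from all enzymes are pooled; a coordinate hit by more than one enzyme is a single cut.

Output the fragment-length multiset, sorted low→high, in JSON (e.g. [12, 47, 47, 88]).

[6,6,8,9,9,9,9,10,10,10,11,11,14,16,17,17,17,18,18]

Scan for sites:
  TgoI (CAGTTCG, off=2): starts [39, 127, 137, 177, 221] → cuts [41, 129, 139, 179, 223]
  NpsX (TTGA, off=0): starts [32, 57, 85, 163, 173, 206] → cuts [32, 57, 85, 163, 173, 206]
  AzqIV (GTGCGGC, off=2): starts [13, 24, 72, 101, 118, 151, 186, 212] → cuts [15, 26, 74, 103, 120, 153, 188, 214]

All cut coordinates (distinct, sorted): [15, 26, 32, 41, 57, 74, 85, 103, 120, 129, 139, 153, 163, 173, 179, 188, 206, 214, 223]

Fragments:
  15→26: 11 bp
  26→32: 6 bp
  32→41: 9 bp
  41→57: 16 bp
  57→74: 17 bp
  74→85: 11 bp
  85→103: 18 bp
  103→120: 17 bp
  120→129: 9 bp
  129→139: 10 bp
  139→153: 14 bp
  153→163: 10 bp
  163→173: 10 bp
  173→179: 6 bp
  179→188: 9 bp
  188→206: 18 bp
  206→214: 8 bp
  214→223: 9 bp
  223→15 (wrap): 225-223+15 = 17 bp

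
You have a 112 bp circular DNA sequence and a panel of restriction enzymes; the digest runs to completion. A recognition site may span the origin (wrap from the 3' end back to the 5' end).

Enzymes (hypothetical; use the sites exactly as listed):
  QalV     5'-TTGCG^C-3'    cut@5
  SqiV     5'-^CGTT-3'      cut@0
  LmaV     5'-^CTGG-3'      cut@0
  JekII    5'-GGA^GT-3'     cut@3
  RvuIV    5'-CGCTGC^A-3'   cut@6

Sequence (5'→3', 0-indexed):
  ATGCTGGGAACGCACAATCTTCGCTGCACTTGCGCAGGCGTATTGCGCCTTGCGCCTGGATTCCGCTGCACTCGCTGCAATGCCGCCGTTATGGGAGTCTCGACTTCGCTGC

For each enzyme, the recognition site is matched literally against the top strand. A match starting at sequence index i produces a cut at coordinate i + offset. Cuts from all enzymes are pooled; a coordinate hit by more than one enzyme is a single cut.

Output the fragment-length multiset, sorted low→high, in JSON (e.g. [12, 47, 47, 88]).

[1,3,7,7,8,9,10,13,14,16,24]

Per-enzyme occurrences:
  QalV (TTGCGC, off=5): starts [29, 42, 49] → cuts [34, 47, 54]
  SqiV (CGTT, off=0): starts [86] → cuts [86]
  LmaV (CTGG, off=0): starts [3, 55] → cuts [3, 55]
  JekII (GGAGT, off=3): starts [93] → cuts [96]
  RvuIV (CGCTGCA, off=6): starts [21, 63, 72, 106] → cuts [0, 27, 69, 78]

Pooled cuts: [0, 3, 27, 34, 47, 54, 55, 69, 78, 86, 96]

Fragments:
  0→3: 3 bp
  3→27: 24 bp
  27→34: 7 bp
  34→47: 13 bp
  47→54: 7 bp
  54→55: 1 bp
  55→69: 14 bp
  69→78: 9 bp
  78→86: 8 bp
  86→96: 10 bp
  96→0 (wrap): 112-96+0 = 16 bp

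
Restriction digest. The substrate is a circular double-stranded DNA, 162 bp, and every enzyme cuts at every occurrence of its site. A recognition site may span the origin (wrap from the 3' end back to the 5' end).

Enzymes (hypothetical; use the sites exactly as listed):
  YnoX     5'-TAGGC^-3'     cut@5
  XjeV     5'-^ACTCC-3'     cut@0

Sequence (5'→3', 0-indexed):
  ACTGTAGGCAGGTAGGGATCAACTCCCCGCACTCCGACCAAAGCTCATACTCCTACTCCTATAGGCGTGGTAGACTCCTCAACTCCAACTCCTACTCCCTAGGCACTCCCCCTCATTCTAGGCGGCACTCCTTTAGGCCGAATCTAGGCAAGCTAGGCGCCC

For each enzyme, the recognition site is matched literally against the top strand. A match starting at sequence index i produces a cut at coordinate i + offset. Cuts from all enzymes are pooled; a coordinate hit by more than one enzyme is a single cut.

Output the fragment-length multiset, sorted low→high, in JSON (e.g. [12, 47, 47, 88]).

Site scan:
  YnoX (TAGGC, off=5): starts [4, 61, 99, 118, 133, 144, 153] → cuts [9, 66, 104, 123, 138, 149, 158]
  XjeV (ACTCC, off=0): starts [21, 30, 48, 54, 73, 81, 87, 93, 104, 126] → cuts [21, 30, 48, 54, 73, 81, 87, 93, 104, 126]

All cut coordinates (distinct, sorted): [9, 21, 30, 48, 54, 66, 73, 81, 87, 93, 104, 123, 126, 138, 149, 158]

Fragments:
  9→21: 12 bp
  21→30: 9 bp
  30→48: 18 bp
  48→54: 6 bp
  54→66: 12 bp
  66→73: 7 bp
  73→81: 8 bp
  81→87: 6 bp
  87→93: 6 bp
  93→104: 11 bp
  104→123: 19 bp
  123→126: 3 bp
  126→138: 12 bp
  138→149: 11 bp
  149→158: 9 bp
  158→9 (wrap): 162-158+9 = 13 bp

[3,6,6,6,7,8,9,9,11,11,12,12,12,13,18,19]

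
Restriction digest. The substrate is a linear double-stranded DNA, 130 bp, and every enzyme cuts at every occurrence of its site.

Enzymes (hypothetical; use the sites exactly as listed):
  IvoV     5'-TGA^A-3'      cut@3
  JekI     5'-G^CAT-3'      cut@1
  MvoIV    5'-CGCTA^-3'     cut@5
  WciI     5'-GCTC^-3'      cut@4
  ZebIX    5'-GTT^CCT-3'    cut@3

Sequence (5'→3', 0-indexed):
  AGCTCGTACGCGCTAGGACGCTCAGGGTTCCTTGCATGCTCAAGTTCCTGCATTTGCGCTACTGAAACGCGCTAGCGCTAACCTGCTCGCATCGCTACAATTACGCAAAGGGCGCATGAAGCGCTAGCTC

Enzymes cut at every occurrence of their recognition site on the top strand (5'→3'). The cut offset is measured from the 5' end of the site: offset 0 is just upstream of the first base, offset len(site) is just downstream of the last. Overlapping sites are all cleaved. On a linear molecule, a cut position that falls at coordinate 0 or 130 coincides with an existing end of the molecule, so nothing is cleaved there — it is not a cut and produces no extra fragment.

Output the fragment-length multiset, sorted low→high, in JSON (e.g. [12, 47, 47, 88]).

[1,4,4,4,5,5,5,5,6,6,7,7,8,8,8,9,10,11,17]

Scan for sites:
  IvoV TGAA/3: at [62, 116] ⇒ [65, 119]
  JekI GCAT/1: at [33, 49, 88, 113] ⇒ [34, 50, 89, 114]
  MvoIV CGCTA/5: at [10, 56, 69, 75, 92, 121] ⇒ [15, 61, 74, 80, 97, 126]
  WciI GCTC/4: at [1, 19, 37, 84, 126] ⇒ [5, 23, 41, 88] (position 130 is a terminus of the linear molecule — no cut)
  ZebIX GTTCCT/3: at [26, 43] ⇒ [29, 46]

Pooled cuts: [5, 15, 23, 29, 34, 41, 46, 50, 61, 65, 74, 80, 88, 89, 97, 114, 119, 126]

Fragments:
  [0,5): 5 bp
  [5,15): 10 bp
  [15,23): 8 bp
  [23,29): 6 bp
  [29,34): 5 bp
  [34,41): 7 bp
  [41,46): 5 bp
  [46,50): 4 bp
  [50,61): 11 bp
  [61,65): 4 bp
  [65,74): 9 bp
  [74,80): 6 bp
  [80,88): 8 bp
  [88,89): 1 bp
  [89,97): 8 bp
  [97,114): 17 bp
  [114,119): 5 bp
  [119,126): 7 bp
  [126,130): 4 bp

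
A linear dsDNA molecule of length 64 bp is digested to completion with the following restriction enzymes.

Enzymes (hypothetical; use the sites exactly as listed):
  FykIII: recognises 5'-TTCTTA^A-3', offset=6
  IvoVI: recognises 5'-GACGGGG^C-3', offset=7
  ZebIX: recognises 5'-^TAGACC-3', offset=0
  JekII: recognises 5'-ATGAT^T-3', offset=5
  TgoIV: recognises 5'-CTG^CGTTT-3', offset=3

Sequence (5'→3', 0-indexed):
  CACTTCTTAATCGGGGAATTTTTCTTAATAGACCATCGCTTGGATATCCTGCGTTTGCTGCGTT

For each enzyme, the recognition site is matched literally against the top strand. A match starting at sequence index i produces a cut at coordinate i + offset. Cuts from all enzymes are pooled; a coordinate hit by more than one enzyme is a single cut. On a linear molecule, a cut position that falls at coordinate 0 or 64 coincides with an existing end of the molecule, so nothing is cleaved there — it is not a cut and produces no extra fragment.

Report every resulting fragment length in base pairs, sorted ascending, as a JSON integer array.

Site scan:
  FykIII TTCTTAA/6: at [3, 21] ⇒ [9, 27]
  IvoVI (GACGGGGC, off=7): no sites
  ZebIX TAGACC/0: at [28] ⇒ [28]
  JekII (ATGATT, off=5): no sites
  TgoIV CTGCGTTT/3: at [48] ⇒ [51]

Pooled cuts: [9, 27, 28, 51]

Fragments:
  [0,9): 9 bp
  [9,27): 18 bp
  [27,28): 1 bp
  [28,51): 23 bp
  [51,64): 13 bp

[1,9,13,18,23]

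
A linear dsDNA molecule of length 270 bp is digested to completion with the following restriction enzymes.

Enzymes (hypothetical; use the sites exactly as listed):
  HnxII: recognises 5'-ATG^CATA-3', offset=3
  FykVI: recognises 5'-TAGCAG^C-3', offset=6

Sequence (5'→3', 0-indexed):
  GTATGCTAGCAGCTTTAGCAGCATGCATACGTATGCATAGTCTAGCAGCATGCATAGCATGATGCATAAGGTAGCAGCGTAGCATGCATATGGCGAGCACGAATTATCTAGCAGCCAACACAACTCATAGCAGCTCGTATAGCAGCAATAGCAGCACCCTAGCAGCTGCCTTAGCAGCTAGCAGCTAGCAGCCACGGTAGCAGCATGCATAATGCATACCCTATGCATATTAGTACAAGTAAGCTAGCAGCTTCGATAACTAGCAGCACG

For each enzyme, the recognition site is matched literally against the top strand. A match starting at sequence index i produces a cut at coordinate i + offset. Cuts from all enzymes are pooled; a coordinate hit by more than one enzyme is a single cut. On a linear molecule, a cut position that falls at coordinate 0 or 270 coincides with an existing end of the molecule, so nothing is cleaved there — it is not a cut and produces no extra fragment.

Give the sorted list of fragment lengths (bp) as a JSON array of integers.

Per-enzyme occurrences:
  HnxII (ATGCATA, off=3): starts [22, 32, 49, 61, 83, 204, 211, 222] → cuts [25, 35, 52, 64, 86, 207, 214, 225]
  FykVI (TAGCAGC, off=6): starts [6, 15, 42, 71, 108, 127, 139, 148, 159, 171, 178, 185, 197, 244, 260] → cuts [12, 21, 48, 77, 114, 133, 145, 154, 165, 177, 184, 191, 203, 250, 266]

Pooled cuts: [12, 21, 25, 35, 48, 52, 64, 77, 86, 114, 133, 145, 154, 165, 177, 184, 191, 203, 207, 214, 225, 250, 266]

Fragments:
  [0,12): 12 bp
  [12,21): 9 bp
  [21,25): 4 bp
  [25,35): 10 bp
  [35,48): 13 bp
  [48,52): 4 bp
  [52,64): 12 bp
  [64,77): 13 bp
  [77,86): 9 bp
  [86,114): 28 bp
  [114,133): 19 bp
  [133,145): 12 bp
  [145,154): 9 bp
  [154,165): 11 bp
  [165,177): 12 bp
  [177,184): 7 bp
  [184,191): 7 bp
  [191,203): 12 bp
  [203,207): 4 bp
  [207,214): 7 bp
  [214,225): 11 bp
  [225,250): 25 bp
  [250,266): 16 bp
  [266,270): 4 bp

[4,4,4,4,7,7,7,9,9,9,10,11,11,12,12,12,12,12,13,13,16,19,25,28]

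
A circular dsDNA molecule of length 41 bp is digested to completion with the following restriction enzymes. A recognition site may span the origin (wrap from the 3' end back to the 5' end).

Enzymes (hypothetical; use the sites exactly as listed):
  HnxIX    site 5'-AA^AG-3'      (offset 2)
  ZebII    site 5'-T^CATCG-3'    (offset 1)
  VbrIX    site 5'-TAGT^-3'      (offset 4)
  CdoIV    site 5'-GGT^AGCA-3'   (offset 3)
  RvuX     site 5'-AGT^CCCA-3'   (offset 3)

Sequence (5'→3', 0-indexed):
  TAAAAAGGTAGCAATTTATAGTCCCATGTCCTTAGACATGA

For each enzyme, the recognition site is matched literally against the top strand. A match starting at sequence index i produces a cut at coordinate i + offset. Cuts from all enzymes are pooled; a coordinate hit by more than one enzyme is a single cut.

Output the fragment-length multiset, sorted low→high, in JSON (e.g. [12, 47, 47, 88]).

[4,13,24]

Per-enzyme occurrences:
  HnxIX AAAG/2: at [3] ⇒ [5]
  ZebII (TCATCG, off=1): no sites
  VbrIX TAGT/4: at [18] ⇒ [22]
  CdoIV GGTAGCA/3: at [6] ⇒ [9]
  RvuX AGTCCCA/3: at [19] ⇒ [22]

All cut coordinates (distinct, sorted): [5, 9, 22]

Fragment lengths:
  5→9: 4 bp
  9→22: 13 bp
  22→5 (wrap): 41-22+5 = 24 bp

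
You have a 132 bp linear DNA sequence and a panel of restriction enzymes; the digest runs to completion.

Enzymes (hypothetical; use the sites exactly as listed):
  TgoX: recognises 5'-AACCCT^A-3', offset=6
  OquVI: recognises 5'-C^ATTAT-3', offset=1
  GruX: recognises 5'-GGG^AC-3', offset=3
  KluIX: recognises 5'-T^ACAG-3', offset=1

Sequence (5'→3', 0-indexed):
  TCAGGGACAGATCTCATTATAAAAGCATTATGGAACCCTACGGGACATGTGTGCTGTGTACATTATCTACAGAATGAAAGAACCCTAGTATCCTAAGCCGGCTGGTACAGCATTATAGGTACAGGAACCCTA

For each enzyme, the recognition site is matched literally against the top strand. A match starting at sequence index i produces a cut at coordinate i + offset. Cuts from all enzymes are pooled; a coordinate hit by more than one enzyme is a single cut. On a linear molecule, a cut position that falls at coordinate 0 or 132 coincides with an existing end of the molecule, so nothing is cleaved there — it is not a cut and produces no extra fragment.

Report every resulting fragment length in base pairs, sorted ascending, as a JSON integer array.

[1,5,5,6,7,9,9,11,11,13,17,18,20]

Site scan:
  TgoX AACCCTA/6: at [33, 80, 125] ⇒ [39, 86, 131]
  OquVI CATTAT/1: at [14, 25, 60, 110] ⇒ [15, 26, 61, 111]
  GruX GGGAC/3: at [3, 41] ⇒ [6, 44]
  KluIX TACAG/1: at [67, 105, 119] ⇒ [68, 106, 120]

Pooled cuts: [6, 15, 26, 39, 44, 61, 68, 86, 106, 111, 120, 131]

Fragments:
  [0,6): 6 bp
  [6,15): 9 bp
  [15,26): 11 bp
  [26,39): 13 bp
  [39,44): 5 bp
  [44,61): 17 bp
  [61,68): 7 bp
  [68,86): 18 bp
  [86,106): 20 bp
  [106,111): 5 bp
  [111,120): 9 bp
  [120,131): 11 bp
  [131,132): 1 bp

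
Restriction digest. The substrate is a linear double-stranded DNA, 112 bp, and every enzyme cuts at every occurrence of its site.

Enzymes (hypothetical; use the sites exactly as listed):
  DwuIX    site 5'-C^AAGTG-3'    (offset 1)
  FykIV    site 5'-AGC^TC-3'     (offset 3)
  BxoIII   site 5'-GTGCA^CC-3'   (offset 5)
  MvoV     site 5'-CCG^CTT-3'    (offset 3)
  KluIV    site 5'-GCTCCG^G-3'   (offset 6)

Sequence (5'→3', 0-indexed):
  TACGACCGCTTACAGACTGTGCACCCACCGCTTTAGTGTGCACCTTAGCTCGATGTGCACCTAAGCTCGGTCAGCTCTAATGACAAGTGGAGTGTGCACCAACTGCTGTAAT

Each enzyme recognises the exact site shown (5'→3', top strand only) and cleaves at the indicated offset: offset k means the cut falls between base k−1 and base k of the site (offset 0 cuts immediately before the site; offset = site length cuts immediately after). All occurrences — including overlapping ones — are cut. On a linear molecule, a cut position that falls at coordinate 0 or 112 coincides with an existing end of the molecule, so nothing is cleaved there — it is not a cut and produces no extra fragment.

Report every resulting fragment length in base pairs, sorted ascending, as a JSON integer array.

Per-enzyme occurrences:
  DwuIX (CAAGTG, off=1): starts [83] → cuts [84]
  FykIV (AGCTC, off=3): starts [46, 63, 72] → cuts [49, 66, 75]
  BxoIII (GTGCACC, off=5): starts [18, 37, 54, 93] → cuts [23, 42, 59, 98]
  MvoV (CCGCTT, off=3): starts [5, 27] → cuts [8, 30]
  KluIV (GCTCCGG, off=6): no sites

Pooled cuts: [8, 23, 30, 42, 49, 59, 66, 75, 84, 98]

Fragment lengths:
  [0,8): 8 bp
  [8,23): 15 bp
  [23,30): 7 bp
  [30,42): 12 bp
  [42,49): 7 bp
  [49,59): 10 bp
  [59,66): 7 bp
  [66,75): 9 bp
  [75,84): 9 bp
  [84,98): 14 bp
  [98,112): 14 bp

[7,7,7,8,9,9,10,12,14,14,15]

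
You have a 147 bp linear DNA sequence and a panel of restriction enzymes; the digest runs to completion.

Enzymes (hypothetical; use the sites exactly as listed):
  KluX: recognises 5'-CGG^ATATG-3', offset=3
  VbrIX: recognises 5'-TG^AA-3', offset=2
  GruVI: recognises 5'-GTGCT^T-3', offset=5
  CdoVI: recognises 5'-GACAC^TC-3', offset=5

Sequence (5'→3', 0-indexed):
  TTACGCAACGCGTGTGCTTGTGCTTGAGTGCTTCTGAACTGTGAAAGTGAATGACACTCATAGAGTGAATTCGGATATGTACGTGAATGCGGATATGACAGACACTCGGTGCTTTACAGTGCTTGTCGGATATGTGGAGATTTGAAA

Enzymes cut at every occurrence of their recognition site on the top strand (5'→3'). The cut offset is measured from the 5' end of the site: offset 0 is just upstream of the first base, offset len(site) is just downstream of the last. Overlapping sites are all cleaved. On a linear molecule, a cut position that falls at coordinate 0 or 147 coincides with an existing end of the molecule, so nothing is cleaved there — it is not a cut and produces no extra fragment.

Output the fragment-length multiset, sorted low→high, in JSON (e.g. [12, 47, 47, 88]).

Scan for sites:
  KluX CGGATATG/3: at [71, 89, 126] ⇒ [74, 92, 129]
  VbrIX TGAA/2: at [34, 41, 47, 65, 83, 142] ⇒ [36, 43, 49, 67, 85, 144]
  GruVI GTGCTT/5: at [13, 19, 27, 108, 118] ⇒ [18, 24, 32, 113, 123]
  CdoVI GACACTC/5: at [52, 100] ⇒ [57, 105]

Pooled cuts: [18, 24, 32, 36, 43, 49, 57, 67, 74, 85, 92, 105, 113, 123, 129, 144]

Fragments:
  [0,18): 18 bp
  [18,24): 6 bp
  [24,32): 8 bp
  [32,36): 4 bp
  [36,43): 7 bp
  [43,49): 6 bp
  [49,57): 8 bp
  [57,67): 10 bp
  [67,74): 7 bp
  [74,85): 11 bp
  [85,92): 7 bp
  [92,105): 13 bp
  [105,113): 8 bp
  [113,123): 10 bp
  [123,129): 6 bp
  [129,144): 15 bp
  [144,147): 3 bp

[3,4,6,6,6,7,7,7,8,8,8,10,10,11,13,15,18]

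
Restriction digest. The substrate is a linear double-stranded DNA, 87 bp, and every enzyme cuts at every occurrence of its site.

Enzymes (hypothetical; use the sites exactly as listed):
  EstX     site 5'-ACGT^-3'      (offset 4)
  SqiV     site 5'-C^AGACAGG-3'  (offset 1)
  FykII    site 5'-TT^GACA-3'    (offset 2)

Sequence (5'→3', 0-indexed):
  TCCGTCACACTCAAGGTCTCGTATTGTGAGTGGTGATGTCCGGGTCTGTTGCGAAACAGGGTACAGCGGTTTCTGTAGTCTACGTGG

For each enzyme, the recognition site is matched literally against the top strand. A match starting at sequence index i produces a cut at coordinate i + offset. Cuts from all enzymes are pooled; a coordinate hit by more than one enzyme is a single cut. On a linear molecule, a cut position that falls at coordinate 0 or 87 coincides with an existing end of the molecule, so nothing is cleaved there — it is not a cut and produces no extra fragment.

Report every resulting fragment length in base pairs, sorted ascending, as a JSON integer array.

[2,85]

Per-enzyme occurrences:
  EstX (ACGT, off=4): starts [81] → cuts [85]
  SqiV (CAGACAGG, off=1): no sites
  FykII (TTGACA, off=2): no sites

All cut coordinates (distinct, sorted): [85]

Fragment lengths:
  [0,85): 85 bp
  [85,87): 2 bp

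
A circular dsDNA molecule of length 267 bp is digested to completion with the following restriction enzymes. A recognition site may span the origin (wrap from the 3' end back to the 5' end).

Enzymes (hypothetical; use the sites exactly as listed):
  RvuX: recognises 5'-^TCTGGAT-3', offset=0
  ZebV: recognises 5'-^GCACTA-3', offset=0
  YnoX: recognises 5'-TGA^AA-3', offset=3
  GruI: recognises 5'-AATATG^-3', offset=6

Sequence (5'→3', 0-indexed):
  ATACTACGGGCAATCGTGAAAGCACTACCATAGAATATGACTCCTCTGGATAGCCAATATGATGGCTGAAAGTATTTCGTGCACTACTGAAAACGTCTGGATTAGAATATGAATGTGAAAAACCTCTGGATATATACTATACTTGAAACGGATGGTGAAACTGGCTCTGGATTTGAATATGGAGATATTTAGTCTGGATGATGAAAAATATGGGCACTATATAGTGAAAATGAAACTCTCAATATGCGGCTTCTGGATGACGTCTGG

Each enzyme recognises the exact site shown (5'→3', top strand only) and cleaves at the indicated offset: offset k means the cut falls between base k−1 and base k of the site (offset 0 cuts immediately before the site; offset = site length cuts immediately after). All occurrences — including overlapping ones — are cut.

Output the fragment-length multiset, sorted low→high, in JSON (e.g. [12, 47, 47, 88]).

[1,2,5,5,5,6,6,7,7,8,8,10,11,11,11,12,12,13,14,16,16,17,18,22,24]

Scan for sites:
  RvuX (TCTGGAT, off=0): starts [44, 95, 124, 165, 192, 251, 262] → cuts [44, 95, 124, 165, 192, 251, 262]
  ZebV (GCACTA, off=0): starts [21, 80, 213] → cuts [21, 80, 213]
  YnoX (TGAAA, off=3): starts [16, 66, 87, 115, 143, 155, 201, 224, 230] → cuts [19, 69, 90, 118, 146, 158, 204, 227, 233]
  GruI (AATATG, off=6): starts [33, 55, 105, 175, 206, 240] → cuts [39, 61, 111, 181, 212, 246]

Pooled cuts: [19, 21, 39, 44, 61, 69, 80, 90, 95, 111, 118, 124, 146, 158, 165, 181, 192, 204, 212, 213, 227, 233, 246, 251, 262]

Fragments:
  19→21: 2 bp
  21→39: 18 bp
  39→44: 5 bp
  44→61: 17 bp
  61→69: 8 bp
  69→80: 11 bp
  80→90: 10 bp
  90→95: 5 bp
  95→111: 16 bp
  111→118: 7 bp
  118→124: 6 bp
  124→146: 22 bp
  146→158: 12 bp
  158→165: 7 bp
  165→181: 16 bp
  181→192: 11 bp
  192→204: 12 bp
  204→212: 8 bp
  212→213: 1 bp
  213→227: 14 bp
  227→233: 6 bp
  233→246: 13 bp
  246→251: 5 bp
  251→262: 11 bp
  262→19 (wrap): 267-262+19 = 24 bp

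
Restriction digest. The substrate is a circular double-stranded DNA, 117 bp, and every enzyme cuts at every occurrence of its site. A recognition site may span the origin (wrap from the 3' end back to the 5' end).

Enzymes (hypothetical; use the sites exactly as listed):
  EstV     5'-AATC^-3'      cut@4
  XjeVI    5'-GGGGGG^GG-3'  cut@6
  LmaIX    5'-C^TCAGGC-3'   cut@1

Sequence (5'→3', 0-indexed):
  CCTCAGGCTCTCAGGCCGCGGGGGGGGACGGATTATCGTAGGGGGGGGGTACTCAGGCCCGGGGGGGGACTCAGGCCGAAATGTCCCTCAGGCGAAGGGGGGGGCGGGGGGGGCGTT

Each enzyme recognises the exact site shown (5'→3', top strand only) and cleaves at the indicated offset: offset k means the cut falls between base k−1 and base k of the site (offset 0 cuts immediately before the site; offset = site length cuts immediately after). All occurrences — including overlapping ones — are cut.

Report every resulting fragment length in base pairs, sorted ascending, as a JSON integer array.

Scan for sites:
  EstV (AATC, off=4): no sites
  XjeVI (GGGGGGGG, off=6): starts [19, 40, 41, 60, 96, 105] → cuts [25, 46, 47, 66, 102, 111]
  LmaIX (CTCAGGC, off=1): starts [1, 9, 51, 69, 86] → cuts [2, 10, 52, 70, 87]

All cut coordinates (distinct, sorted): [2, 10, 25, 46, 47, 52, 66, 70, 87, 102, 111]

Fragment lengths:
  2→10: 8 bp
  10→25: 15 bp
  25→46: 21 bp
  46→47: 1 bp
  47→52: 5 bp
  52→66: 14 bp
  66→70: 4 bp
  70→87: 17 bp
  87→102: 15 bp
  102→111: 9 bp
  111→2 (wrap): 117-111+2 = 8 bp

[1,4,5,8,8,9,14,15,15,17,21]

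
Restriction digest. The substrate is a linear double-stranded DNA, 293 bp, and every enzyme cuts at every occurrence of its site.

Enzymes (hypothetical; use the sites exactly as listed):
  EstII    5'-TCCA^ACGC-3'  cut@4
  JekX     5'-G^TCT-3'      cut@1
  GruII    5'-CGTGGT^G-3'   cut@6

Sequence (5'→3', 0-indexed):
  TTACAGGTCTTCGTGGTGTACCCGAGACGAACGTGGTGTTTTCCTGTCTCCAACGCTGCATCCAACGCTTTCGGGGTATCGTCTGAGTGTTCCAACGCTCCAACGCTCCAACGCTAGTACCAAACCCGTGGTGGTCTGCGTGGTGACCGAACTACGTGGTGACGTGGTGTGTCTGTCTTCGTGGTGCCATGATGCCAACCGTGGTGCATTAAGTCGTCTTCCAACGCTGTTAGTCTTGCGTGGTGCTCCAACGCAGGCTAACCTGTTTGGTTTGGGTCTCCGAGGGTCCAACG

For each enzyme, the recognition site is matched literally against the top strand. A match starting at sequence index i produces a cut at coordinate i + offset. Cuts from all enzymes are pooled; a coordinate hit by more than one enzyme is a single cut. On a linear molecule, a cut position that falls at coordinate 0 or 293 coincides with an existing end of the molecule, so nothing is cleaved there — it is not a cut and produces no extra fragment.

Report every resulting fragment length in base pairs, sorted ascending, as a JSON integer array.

Site scan:
  EstII (TCCAACGC, off=4): starts [48, 60, 90, 98, 106, 219, 246] → cuts [52, 64, 94, 102, 110, 223, 250]
  JekX (GTCT, off=1): starts [6, 45, 80, 133, 170, 174, 215, 232, 275] → cuts [7, 46, 81, 134, 171, 175, 216, 233, 276]
  GruII (CGTGGTG, off=6): starts [11, 31, 126, 138, 154, 162, 179, 199, 238] → cuts [17, 37, 132, 144, 160, 168, 185, 205, 244]

Pooled cuts: [7, 17, 37, 46, 52, 64, 81, 94, 102, 110, 132, 134, 144, 160, 168, 171, 175, 185, 205, 216, 223, 233, 244, 250, 276]

Fragments:
  [0,7): 7 bp
  [7,17): 10 bp
  [17,37): 20 bp
  [37,46): 9 bp
  [46,52): 6 bp
  [52,64): 12 bp
  [64,81): 17 bp
  [81,94): 13 bp
  [94,102): 8 bp
  [102,110): 8 bp
  [110,132): 22 bp
  [132,134): 2 bp
  [134,144): 10 bp
  [144,160): 16 bp
  [160,168): 8 bp
  [168,171): 3 bp
  [171,175): 4 bp
  [175,185): 10 bp
  [185,205): 20 bp
  [205,216): 11 bp
  [216,223): 7 bp
  [223,233): 10 bp
  [233,244): 11 bp
  [244,250): 6 bp
  [250,276): 26 bp
  [276,293): 17 bp

[2,3,4,6,6,7,7,8,8,8,9,10,10,10,10,11,11,12,13,16,17,17,20,20,22,26]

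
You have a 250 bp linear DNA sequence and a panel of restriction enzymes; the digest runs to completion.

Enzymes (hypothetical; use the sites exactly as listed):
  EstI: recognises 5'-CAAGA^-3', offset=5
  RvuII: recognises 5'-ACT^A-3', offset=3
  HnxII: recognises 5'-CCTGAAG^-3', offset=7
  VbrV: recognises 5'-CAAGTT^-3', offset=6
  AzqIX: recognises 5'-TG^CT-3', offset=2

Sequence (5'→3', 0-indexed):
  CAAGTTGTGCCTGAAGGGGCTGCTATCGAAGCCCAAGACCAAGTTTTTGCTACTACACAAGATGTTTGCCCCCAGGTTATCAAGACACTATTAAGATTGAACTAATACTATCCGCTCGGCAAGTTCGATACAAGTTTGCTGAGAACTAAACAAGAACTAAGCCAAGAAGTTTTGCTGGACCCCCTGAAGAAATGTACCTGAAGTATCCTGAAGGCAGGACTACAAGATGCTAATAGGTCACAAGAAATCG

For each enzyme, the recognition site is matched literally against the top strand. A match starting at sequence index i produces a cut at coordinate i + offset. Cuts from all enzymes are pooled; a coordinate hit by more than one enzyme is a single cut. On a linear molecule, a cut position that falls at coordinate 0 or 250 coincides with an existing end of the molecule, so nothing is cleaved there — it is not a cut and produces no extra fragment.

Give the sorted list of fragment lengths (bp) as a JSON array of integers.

Site scan:
  EstI CAAGA/5: at [33, 57, 80, 150, 162, 222, 240] ⇒ [38, 62, 85, 155, 167, 227, 245]
  RvuII ACTA/3: at [51, 86, 100, 106, 144, 155, 218] ⇒ [54, 89, 103, 109, 147, 158, 221]
  HnxII CCTGAAG/7: at [9, 182, 196, 206] ⇒ [16, 189, 203, 213]
  VbrV CAAGTT/6: at [0, 39, 119, 130] ⇒ [6, 45, 125, 136]
  AzqIX TGCT/2: at [20, 47, 136, 172, 227] ⇒ [22, 49, 138, 174, 229]

Pooled cuts: [6, 16, 22, 38, 45, 49, 54, 62, 85, 89, 103, 109, 125, 136, 138, 147, 155, 158, 167, 174, 189, 203, 213, 221, 227, 229, 245]

Fragment lengths:
  [0,6): 6 bp
  [6,16): 10 bp
  [16,22): 6 bp
  [22,38): 16 bp
  [38,45): 7 bp
  [45,49): 4 bp
  [49,54): 5 bp
  [54,62): 8 bp
  [62,85): 23 bp
  [85,89): 4 bp
  [89,103): 14 bp
  [103,109): 6 bp
  [109,125): 16 bp
  [125,136): 11 bp
  [136,138): 2 bp
  [138,147): 9 bp
  [147,155): 8 bp
  [155,158): 3 bp
  [158,167): 9 bp
  [167,174): 7 bp
  [174,189): 15 bp
  [189,203): 14 bp
  [203,213): 10 bp
  [213,221): 8 bp
  [221,227): 6 bp
  [227,229): 2 bp
  [229,245): 16 bp
  [245,250): 5 bp

[2,2,3,4,4,5,5,6,6,6,6,7,7,8,8,8,9,9,10,10,11,14,14,15,16,16,16,23]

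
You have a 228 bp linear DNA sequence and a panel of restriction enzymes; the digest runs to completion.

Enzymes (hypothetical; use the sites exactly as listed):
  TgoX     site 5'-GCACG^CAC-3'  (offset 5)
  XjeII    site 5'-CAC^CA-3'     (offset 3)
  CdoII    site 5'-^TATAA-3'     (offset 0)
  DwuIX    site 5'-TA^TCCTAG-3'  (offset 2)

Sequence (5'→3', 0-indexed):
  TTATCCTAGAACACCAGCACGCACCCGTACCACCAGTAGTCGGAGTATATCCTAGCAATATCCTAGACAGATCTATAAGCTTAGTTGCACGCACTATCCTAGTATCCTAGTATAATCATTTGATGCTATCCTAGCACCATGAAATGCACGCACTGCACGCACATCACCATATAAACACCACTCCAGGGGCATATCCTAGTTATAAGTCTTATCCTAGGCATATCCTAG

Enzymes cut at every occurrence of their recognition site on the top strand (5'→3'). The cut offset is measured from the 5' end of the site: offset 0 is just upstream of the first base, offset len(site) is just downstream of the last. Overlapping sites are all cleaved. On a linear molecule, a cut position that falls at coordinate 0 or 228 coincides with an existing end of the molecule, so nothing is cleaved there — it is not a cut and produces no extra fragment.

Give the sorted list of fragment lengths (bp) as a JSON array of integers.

Per-enzyme occurrences:
  TgoX GCACGCAC/5: at [16, 86, 145, 154] ⇒ [21, 91, 150, 159]
  XjeII CACCA/3: at [11, 30, 134, 164, 175] ⇒ [14, 33, 137, 167, 178]
  CdoII TATAA/0: at [73, 110, 169, 200] ⇒ [73, 110, 169, 200]
  DwuIX TATCCTAG/2: at [1, 47, 58, 94, 102, 126, 191, 209, 220] ⇒ [3, 49, 60, 96, 104, 128, 193, 211, 222]

Pooled cuts: [3, 14, 21, 33, 49, 60, 73, 91, 96, 104, 110, 128, 137, 150, 159, 167, 169, 178, 193, 200, 211, 222]

Fragment lengths:
  [0,3): 3 bp
  [3,14): 11 bp
  [14,21): 7 bp
  [21,33): 12 bp
  [33,49): 16 bp
  [49,60): 11 bp
  [60,73): 13 bp
  [73,91): 18 bp
  [91,96): 5 bp
  [96,104): 8 bp
  [104,110): 6 bp
  [110,128): 18 bp
  [128,137): 9 bp
  [137,150): 13 bp
  [150,159): 9 bp
  [159,167): 8 bp
  [167,169): 2 bp
  [169,178): 9 bp
  [178,193): 15 bp
  [193,200): 7 bp
  [200,211): 11 bp
  [211,222): 11 bp
  [222,228): 6 bp

[2,3,5,6,6,7,7,8,8,9,9,9,11,11,11,11,12,13,13,15,16,18,18]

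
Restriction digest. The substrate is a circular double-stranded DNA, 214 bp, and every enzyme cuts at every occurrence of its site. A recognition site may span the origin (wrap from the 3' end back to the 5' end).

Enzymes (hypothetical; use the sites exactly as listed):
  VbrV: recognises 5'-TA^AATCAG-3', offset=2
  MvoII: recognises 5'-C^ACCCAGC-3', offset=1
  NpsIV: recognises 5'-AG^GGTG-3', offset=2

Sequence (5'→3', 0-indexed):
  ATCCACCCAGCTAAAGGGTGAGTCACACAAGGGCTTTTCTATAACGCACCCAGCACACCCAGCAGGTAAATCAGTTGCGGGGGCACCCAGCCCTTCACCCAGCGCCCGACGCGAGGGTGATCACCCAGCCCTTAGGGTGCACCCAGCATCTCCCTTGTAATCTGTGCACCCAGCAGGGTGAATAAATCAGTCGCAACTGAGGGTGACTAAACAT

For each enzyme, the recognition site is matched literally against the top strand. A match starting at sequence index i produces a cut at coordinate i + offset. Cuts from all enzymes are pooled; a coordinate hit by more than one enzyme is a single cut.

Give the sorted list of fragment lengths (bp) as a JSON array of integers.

[5,7,8,9,9,12,12,12,13,16,17,17,19,27,31]

Site scan:
  VbrV TAAATCAG/2: at [66, 182] ⇒ [68, 184]
  MvoII CACCCAGC/1: at [3, 46, 55, 83, 95, 121, 139, 166] ⇒ [4, 47, 56, 84, 96, 122, 140, 167]
  NpsIV AGGGTG/2: at [14, 113, 133, 174, 199] ⇒ [16, 115, 135, 176, 201]

Pooled cuts: [4, 16, 47, 56, 68, 84, 96, 115, 122, 135, 140, 167, 176, 184, 201]

Fragment lengths:
  4→16: 12 bp
  16→47: 31 bp
  47→56: 9 bp
  56→68: 12 bp
  68→84: 16 bp
  84→96: 12 bp
  96→115: 19 bp
  115→122: 7 bp
  122→135: 13 bp
  135→140: 5 bp
  140→167: 27 bp
  167→176: 9 bp
  176→184: 8 bp
  184→201: 17 bp
  201→4 (wrap): 214-201+4 = 17 bp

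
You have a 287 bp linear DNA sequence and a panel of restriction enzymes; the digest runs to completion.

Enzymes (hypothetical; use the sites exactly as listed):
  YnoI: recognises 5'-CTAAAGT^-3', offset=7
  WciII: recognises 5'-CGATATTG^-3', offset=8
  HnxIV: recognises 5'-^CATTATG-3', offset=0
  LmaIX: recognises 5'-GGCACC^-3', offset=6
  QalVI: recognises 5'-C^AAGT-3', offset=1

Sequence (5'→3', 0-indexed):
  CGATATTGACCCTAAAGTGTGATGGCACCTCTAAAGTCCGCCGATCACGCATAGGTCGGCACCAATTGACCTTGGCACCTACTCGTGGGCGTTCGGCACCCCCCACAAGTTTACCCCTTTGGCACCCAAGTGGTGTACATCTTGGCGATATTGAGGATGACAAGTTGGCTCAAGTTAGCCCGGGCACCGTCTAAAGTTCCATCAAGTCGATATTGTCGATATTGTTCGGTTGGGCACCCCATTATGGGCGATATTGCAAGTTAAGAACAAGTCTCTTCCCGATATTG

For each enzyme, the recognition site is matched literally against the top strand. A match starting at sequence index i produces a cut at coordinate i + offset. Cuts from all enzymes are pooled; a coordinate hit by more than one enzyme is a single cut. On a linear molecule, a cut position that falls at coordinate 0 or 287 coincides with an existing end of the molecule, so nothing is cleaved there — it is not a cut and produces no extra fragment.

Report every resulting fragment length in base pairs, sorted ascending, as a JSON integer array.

[1,1,1,6,6,8,8,8,9,9,10,10,11,11,12,14,16,17,17,19,20,21,26,26]

Per-enzyme occurrences:
  YnoI (CTAAAGT, off=7): starts [11, 30, 190] → cuts [18, 37, 197]
  WciII (CGATATTG, off=8): starts [0, 145, 207, 216, 248, 279] → cuts [8, 153, 215, 224, 256] (position 287 is a terminus of the linear molecule — no cut)
  HnxIV (CATTATG, off=0): starts [239] → cuts [239]
  LmaIX (GGCACC, off=6): starts [23, 57, 73, 94, 120, 182, 232] → cuts [29, 63, 79, 100, 126, 188, 238]
  QalVI (CAAGT, off=1): starts [105, 126, 160, 170, 202, 256, 267] → cuts [106, 127, 161, 171, 203, 257, 268]

Pooled cuts: [8, 18, 29, 37, 63, 79, 100, 106, 126, 127, 153, 161, 171, 188, 197, 203, 215, 224, 238, 239, 256, 257, 268]

Fragments:
  [0,8): 8 bp
  [8,18): 10 bp
  [18,29): 11 bp
  [29,37): 8 bp
  [37,63): 26 bp
  [63,79): 16 bp
  [79,100): 21 bp
  [100,106): 6 bp
  [106,126): 20 bp
  [126,127): 1 bp
  [127,153): 26 bp
  [153,161): 8 bp
  [161,171): 10 bp
  [171,188): 17 bp
  [188,197): 9 bp
  [197,203): 6 bp
  [203,215): 12 bp
  [215,224): 9 bp
  [224,238): 14 bp
  [238,239): 1 bp
  [239,256): 17 bp
  [256,257): 1 bp
  [257,268): 11 bp
  [268,287): 19 bp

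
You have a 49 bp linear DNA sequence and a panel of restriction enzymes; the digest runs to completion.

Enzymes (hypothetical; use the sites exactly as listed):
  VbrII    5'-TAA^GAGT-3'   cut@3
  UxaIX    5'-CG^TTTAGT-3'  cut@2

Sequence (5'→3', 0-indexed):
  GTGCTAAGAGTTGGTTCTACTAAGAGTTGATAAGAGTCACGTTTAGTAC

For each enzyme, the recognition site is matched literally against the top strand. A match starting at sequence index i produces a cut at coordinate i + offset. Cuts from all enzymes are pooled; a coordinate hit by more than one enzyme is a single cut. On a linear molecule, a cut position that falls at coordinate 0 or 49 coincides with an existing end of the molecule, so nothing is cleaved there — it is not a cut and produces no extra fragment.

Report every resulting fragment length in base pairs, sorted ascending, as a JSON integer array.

[7,8,8,10,16]

Scan for sites:
  VbrII (TAAGAGT, off=3): starts [4, 20, 30] → cuts [7, 23, 33]
  UxaIX (CGTTTAGT, off=2): starts [39] → cuts [41]

Pooled cuts: [7, 23, 33, 41]

Fragments:
  [0,7): 7 bp
  [7,23): 16 bp
  [23,33): 10 bp
  [33,41): 8 bp
  [41,49): 8 bp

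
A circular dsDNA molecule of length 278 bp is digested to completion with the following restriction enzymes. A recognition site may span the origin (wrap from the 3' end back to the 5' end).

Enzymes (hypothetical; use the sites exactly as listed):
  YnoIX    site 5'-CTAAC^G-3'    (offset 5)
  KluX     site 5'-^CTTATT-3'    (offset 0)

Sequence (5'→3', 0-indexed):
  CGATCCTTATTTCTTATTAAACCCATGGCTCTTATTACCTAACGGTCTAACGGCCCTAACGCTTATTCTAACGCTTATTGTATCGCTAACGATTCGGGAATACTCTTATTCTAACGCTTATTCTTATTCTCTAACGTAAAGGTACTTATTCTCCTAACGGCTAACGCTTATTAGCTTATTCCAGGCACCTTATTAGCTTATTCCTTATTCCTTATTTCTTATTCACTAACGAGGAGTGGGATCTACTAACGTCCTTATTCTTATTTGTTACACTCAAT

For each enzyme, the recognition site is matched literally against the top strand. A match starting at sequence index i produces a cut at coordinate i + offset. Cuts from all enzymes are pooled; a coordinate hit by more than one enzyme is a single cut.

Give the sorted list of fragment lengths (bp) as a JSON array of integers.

[1,1,1,1,3,6,6,7,7,7,7,7,8,8,8,9,9,11,11,13,13,13,14,14,14,17,18,20,24]

Scan for sites:
  YnoIX CTAACG/5: at [38, 46, 55, 67, 85, 110, 130, 153, 160, 225, 245] ⇒ [43, 51, 60, 72, 90, 115, 135, 158, 165, 230, 250]
  KluX CTTATT/0: at [5, 12, 30, 61, 73, 104, 116, 122, 144, 166, 174, 188, 196, 203, 210, 217, 253, 259] ⇒ [5, 12, 30, 61, 73, 104, 116, 122, 144, 166, 174, 188, 196, 203, 210, 217, 253, 259]

Pooled cuts: [5, 12, 30, 43, 51, 60, 61, 72, 73, 90, 104, 115, 116, 122, 135, 144, 158, 165, 166, 174, 188, 196, 203, 210, 217, 230, 250, 253, 259]

Fragment lengths:
  5→12: 7 bp
  12→30: 18 bp
  30→43: 13 bp
  43→51: 8 bp
  51→60: 9 bp
  60→61: 1 bp
  61→72: 11 bp
  72→73: 1 bp
  73→90: 17 bp
  90→104: 14 bp
  104→115: 11 bp
  115→116: 1 bp
  116→122: 6 bp
  122→135: 13 bp
  135→144: 9 bp
  144→158: 14 bp
  158→165: 7 bp
  165→166: 1 bp
  166→174: 8 bp
  174→188: 14 bp
  188→196: 8 bp
  196→203: 7 bp
  203→210: 7 bp
  210→217: 7 bp
  217→230: 13 bp
  230→250: 20 bp
  250→253: 3 bp
  253→259: 6 bp
  259→5 (wrap): 278-259+5 = 24 bp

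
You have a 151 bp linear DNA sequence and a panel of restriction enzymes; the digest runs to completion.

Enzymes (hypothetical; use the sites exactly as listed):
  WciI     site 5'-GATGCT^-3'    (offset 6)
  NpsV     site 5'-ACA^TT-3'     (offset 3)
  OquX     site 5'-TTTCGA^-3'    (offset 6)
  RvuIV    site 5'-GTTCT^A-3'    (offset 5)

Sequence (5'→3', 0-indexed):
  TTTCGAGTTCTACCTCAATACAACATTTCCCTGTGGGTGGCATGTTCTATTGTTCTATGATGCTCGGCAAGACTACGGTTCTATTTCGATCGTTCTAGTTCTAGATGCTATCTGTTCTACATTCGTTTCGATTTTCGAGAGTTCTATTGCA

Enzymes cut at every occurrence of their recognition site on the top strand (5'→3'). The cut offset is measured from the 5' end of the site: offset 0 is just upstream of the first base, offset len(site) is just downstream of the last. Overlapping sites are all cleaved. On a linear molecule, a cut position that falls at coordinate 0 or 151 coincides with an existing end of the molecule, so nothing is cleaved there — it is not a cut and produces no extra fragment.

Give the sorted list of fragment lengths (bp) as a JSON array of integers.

Site scan:
  WciI GATGCT/6: at [58, 103] ⇒ [64, 109]
  NpsV ACATT/3: at [22, 118] ⇒ [25, 121]
  OquX TTTCGA/6: at [0, 83, 125, 132] ⇒ [6, 89, 131, 138]
  RvuIV GTTCTA/5: at [6, 43, 51, 77, 91, 97, 113, 140] ⇒ [11, 48, 56, 82, 96, 102, 118, 145]

Pooled cuts: [6, 11, 25, 48, 56, 64, 82, 89, 96, 102, 109, 118, 121, 131, 138, 145]

Fragments:
  [0,6): 6 bp
  [6,11): 5 bp
  [11,25): 14 bp
  [25,48): 23 bp
  [48,56): 8 bp
  [56,64): 8 bp
  [64,82): 18 bp
  [82,89): 7 bp
  [89,96): 7 bp
  [96,102): 6 bp
  [102,109): 7 bp
  [109,118): 9 bp
  [118,121): 3 bp
  [121,131): 10 bp
  [131,138): 7 bp
  [138,145): 7 bp
  [145,151): 6 bp

[3,5,6,6,6,7,7,7,7,7,8,8,9,10,14,18,23]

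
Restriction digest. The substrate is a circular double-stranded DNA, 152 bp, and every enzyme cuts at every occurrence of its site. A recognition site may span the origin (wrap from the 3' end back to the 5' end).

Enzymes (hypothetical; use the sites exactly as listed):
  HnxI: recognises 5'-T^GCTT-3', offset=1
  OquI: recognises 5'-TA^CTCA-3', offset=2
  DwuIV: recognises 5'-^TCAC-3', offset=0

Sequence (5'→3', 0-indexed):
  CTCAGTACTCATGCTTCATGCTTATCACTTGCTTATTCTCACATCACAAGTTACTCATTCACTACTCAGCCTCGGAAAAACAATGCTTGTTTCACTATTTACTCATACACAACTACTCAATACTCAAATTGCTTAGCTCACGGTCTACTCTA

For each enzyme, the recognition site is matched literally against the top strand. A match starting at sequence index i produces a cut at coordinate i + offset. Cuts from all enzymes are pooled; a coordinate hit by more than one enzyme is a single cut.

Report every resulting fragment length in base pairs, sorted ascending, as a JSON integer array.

[5,5,5,5,6,6,7,7,7,7,7,8,8,10,10,14,15,20]

Scan for sites:
  HnxI (TGCTT, off=1): starts [11, 18, 29, 83, 129] → cuts [12, 19, 30, 84, 130]
  OquI (TACTCA, off=2): starts [5, 51, 62, 99, 113, 120, 150] → cuts [0, 7, 53, 64, 101, 115, 122]
  DwuIV (TCAC, off=0): starts [24, 38, 43, 58, 91, 137] → cuts [24, 38, 43, 58, 91, 137]

Pooled cuts: [0, 7, 12, 19, 24, 30, 38, 43, 53, 58, 64, 84, 91, 101, 115, 122, 130, 137]

Fragment lengths:
  0→7: 7 bp
  7→12: 5 bp
  12→19: 7 bp
  19→24: 5 bp
  24→30: 6 bp
  30→38: 8 bp
  38→43: 5 bp
  43→53: 10 bp
  53→58: 5 bp
  58→64: 6 bp
  64→84: 20 bp
  84→91: 7 bp
  91→101: 10 bp
  101→115: 14 bp
  115→122: 7 bp
  122→130: 8 bp
  130→137: 7 bp
  137→0 (wrap): 152-137+0 = 15 bp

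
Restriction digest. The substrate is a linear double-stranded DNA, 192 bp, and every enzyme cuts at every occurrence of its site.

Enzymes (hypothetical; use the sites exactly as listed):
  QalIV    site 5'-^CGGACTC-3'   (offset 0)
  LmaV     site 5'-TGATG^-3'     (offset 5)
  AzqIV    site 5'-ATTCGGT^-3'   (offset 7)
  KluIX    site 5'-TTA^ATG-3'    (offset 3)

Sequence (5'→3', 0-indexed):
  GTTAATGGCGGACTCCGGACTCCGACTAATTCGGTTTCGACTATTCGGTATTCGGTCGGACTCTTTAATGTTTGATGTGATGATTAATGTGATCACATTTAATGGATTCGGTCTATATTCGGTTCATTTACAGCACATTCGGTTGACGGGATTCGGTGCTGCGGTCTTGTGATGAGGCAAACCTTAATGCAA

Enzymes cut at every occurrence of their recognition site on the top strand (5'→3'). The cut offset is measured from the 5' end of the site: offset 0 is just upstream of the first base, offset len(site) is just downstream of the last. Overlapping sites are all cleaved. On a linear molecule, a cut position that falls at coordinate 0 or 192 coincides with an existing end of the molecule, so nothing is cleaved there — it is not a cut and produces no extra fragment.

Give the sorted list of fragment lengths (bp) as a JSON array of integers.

Per-enzyme occurrences:
  QalIV (CGGACTC, off=0): starts [8, 15, 56] → cuts [8, 15, 56]
  LmaV (TGATG, off=5): starts [72, 77, 169] → cuts [77, 82, 174]
  AzqIV (ATTCGGT, off=7): starts [28, 42, 49, 105, 116, 136, 150] → cuts [35, 49, 56, 112, 123, 143, 157]
  KluIX (TTAATG, off=3): starts [1, 64, 83, 98, 183] → cuts [4, 67, 86, 101, 186]

Pooled cuts: [4, 8, 15, 35, 49, 56, 67, 77, 82, 86, 101, 112, 123, 143, 157, 174, 186]

Fragment lengths:
  [0,4): 4 bp
  [4,8): 4 bp
  [8,15): 7 bp
  [15,35): 20 bp
  [35,49): 14 bp
  [49,56): 7 bp
  [56,67): 11 bp
  [67,77): 10 bp
  [77,82): 5 bp
  [82,86): 4 bp
  [86,101): 15 bp
  [101,112): 11 bp
  [112,123): 11 bp
  [123,143): 20 bp
  [143,157): 14 bp
  [157,174): 17 bp
  [174,186): 12 bp
  [186,192): 6 bp

[4,4,4,5,6,7,7,10,11,11,11,12,14,14,15,17,20,20]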